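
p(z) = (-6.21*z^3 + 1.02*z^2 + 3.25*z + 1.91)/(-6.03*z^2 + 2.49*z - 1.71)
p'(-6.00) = 1.04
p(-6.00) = -5.82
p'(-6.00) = 1.04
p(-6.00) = -5.82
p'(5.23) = 1.07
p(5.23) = 5.48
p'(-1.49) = 1.04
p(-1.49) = -1.06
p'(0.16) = -2.75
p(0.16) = -1.66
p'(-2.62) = 1.07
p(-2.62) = -2.26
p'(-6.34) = 1.04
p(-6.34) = -6.18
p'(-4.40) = 1.05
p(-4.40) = -4.14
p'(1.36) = 1.85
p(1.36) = 0.78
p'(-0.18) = -2.14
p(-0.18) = -0.59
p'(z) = (12.06*z - 2.49)*(-6.21*z^3 + 1.02*z^2 + 3.25*z + 1.91)/(-6.03*z^2 + 2.49*z - 1.71)^2 + (-18.63*z^2 + 2.04*z + 3.25)/(-6.03*z^2 + 2.49*z - 1.71) = (37.4463*z^4 - 30.9258*z^3 + 53.9946*z^2 + 19.5462*z - 10.3134)/(36.3609*z^4 - 30.0294*z^3 + 26.8227*z^2 - 8.5158*z + 2.9241)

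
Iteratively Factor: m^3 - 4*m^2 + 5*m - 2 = (m - 2)*(m^2 - 2*m + 1) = (m - 2)*(m - 1)*(m - 1)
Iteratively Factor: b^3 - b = (b)*(b^2 - 1) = b*(b - 1)*(b + 1)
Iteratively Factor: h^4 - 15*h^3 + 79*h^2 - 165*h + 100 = (h - 4)*(h^3 - 11*h^2 + 35*h - 25) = (h - 4)*(h - 1)*(h^2 - 10*h + 25) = (h - 5)*(h - 4)*(h - 1)*(h - 5)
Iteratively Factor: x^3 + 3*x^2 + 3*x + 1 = (x + 1)*(x^2 + 2*x + 1) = (x + 1)^2*(x + 1)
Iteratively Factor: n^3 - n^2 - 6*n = (n)*(n^2 - n - 6) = n*(n - 3)*(n + 2)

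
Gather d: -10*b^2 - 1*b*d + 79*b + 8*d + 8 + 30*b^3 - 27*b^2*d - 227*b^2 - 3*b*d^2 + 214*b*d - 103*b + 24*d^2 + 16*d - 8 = 30*b^3 - 237*b^2 - 24*b + d^2*(24 - 3*b) + d*(-27*b^2 + 213*b + 24)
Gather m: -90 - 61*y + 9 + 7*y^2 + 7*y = 7*y^2 - 54*y - 81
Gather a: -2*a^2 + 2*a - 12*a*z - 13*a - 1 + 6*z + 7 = -2*a^2 + a*(-12*z - 11) + 6*z + 6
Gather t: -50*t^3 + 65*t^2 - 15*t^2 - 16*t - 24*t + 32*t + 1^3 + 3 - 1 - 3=-50*t^3 + 50*t^2 - 8*t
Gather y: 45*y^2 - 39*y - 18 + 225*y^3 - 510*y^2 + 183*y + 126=225*y^3 - 465*y^2 + 144*y + 108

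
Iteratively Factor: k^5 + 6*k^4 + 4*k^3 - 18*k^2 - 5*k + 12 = (k + 4)*(k^4 + 2*k^3 - 4*k^2 - 2*k + 3) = (k + 3)*(k + 4)*(k^3 - k^2 - k + 1) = (k - 1)*(k + 3)*(k + 4)*(k^2 - 1) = (k - 1)*(k + 1)*(k + 3)*(k + 4)*(k - 1)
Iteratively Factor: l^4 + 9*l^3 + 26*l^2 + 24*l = (l + 3)*(l^3 + 6*l^2 + 8*l) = (l + 3)*(l + 4)*(l^2 + 2*l) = (l + 2)*(l + 3)*(l + 4)*(l)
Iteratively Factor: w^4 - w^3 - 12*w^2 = (w + 3)*(w^3 - 4*w^2) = w*(w + 3)*(w^2 - 4*w) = w^2*(w + 3)*(w - 4)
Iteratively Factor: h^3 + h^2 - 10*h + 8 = (h + 4)*(h^2 - 3*h + 2) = (h - 1)*(h + 4)*(h - 2)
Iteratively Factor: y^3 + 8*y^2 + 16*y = (y + 4)*(y^2 + 4*y) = (y + 4)^2*(y)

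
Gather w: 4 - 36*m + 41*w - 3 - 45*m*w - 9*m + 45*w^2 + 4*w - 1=-45*m + 45*w^2 + w*(45 - 45*m)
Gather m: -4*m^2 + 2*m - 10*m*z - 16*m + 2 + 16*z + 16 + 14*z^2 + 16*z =-4*m^2 + m*(-10*z - 14) + 14*z^2 + 32*z + 18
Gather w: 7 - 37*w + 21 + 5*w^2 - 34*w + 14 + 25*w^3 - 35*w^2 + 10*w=25*w^3 - 30*w^2 - 61*w + 42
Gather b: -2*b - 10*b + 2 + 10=12 - 12*b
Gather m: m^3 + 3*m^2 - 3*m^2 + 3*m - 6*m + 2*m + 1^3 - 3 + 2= m^3 - m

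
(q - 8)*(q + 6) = q^2 - 2*q - 48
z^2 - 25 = (z - 5)*(z + 5)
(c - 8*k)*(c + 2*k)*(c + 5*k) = c^3 - c^2*k - 46*c*k^2 - 80*k^3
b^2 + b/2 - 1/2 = (b - 1/2)*(b + 1)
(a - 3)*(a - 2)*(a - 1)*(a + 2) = a^4 - 4*a^3 - a^2 + 16*a - 12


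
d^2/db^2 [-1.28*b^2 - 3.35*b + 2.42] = -2.56000000000000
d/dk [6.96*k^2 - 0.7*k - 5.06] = 13.92*k - 0.7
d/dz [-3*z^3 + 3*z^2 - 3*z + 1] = -9*z^2 + 6*z - 3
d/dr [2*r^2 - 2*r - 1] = 4*r - 2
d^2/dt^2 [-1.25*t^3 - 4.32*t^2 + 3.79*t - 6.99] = -7.5*t - 8.64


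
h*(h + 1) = h^2 + h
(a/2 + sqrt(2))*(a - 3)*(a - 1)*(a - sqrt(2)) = a^4/2 - 2*a^3 + sqrt(2)*a^3/2 - 2*sqrt(2)*a^2 - a^2/2 + 3*sqrt(2)*a/2 + 8*a - 6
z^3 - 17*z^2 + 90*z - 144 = (z - 8)*(z - 6)*(z - 3)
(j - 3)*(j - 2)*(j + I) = j^3 - 5*j^2 + I*j^2 + 6*j - 5*I*j + 6*I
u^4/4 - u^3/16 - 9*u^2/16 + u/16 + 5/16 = (u/4 + 1/4)*(u - 5/4)*(u - 1)*(u + 1)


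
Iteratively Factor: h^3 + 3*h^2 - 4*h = (h + 4)*(h^2 - h) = (h - 1)*(h + 4)*(h)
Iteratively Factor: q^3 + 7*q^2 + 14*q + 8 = (q + 2)*(q^2 + 5*q + 4) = (q + 2)*(q + 4)*(q + 1)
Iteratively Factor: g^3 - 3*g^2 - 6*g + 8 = (g + 2)*(g^2 - 5*g + 4) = (g - 4)*(g + 2)*(g - 1)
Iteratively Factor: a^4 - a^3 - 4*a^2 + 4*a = (a)*(a^3 - a^2 - 4*a + 4) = a*(a - 1)*(a^2 - 4) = a*(a - 1)*(a + 2)*(a - 2)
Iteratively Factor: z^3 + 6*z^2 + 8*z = (z + 4)*(z^2 + 2*z) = z*(z + 4)*(z + 2)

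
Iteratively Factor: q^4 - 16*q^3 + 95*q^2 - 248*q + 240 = (q - 5)*(q^3 - 11*q^2 + 40*q - 48) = (q - 5)*(q - 4)*(q^2 - 7*q + 12) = (q - 5)*(q - 4)*(q - 3)*(q - 4)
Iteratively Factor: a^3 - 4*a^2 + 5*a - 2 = (a - 1)*(a^2 - 3*a + 2) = (a - 1)^2*(a - 2)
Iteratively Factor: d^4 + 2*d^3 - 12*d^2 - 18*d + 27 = (d + 3)*(d^3 - d^2 - 9*d + 9) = (d - 3)*(d + 3)*(d^2 + 2*d - 3) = (d - 3)*(d + 3)^2*(d - 1)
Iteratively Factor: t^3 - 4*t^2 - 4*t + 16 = (t + 2)*(t^2 - 6*t + 8) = (t - 4)*(t + 2)*(t - 2)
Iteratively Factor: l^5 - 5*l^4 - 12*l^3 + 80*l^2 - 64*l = (l - 4)*(l^4 - l^3 - 16*l^2 + 16*l) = (l - 4)*(l + 4)*(l^3 - 5*l^2 + 4*l) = (l - 4)^2*(l + 4)*(l^2 - l) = (l - 4)^2*(l - 1)*(l + 4)*(l)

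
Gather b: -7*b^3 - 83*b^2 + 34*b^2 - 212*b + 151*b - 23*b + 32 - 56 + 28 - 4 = -7*b^3 - 49*b^2 - 84*b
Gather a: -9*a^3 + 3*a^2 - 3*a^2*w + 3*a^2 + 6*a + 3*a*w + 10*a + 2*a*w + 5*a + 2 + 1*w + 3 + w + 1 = -9*a^3 + a^2*(6 - 3*w) + a*(5*w + 21) + 2*w + 6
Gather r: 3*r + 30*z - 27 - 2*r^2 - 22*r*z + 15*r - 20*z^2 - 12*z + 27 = -2*r^2 + r*(18 - 22*z) - 20*z^2 + 18*z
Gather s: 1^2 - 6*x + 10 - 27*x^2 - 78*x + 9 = -27*x^2 - 84*x + 20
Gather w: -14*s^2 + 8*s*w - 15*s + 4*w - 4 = -14*s^2 - 15*s + w*(8*s + 4) - 4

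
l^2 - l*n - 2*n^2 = (l - 2*n)*(l + n)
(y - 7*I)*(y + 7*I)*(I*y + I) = I*y^3 + I*y^2 + 49*I*y + 49*I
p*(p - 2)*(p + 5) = p^3 + 3*p^2 - 10*p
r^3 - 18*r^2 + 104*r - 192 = (r - 8)*(r - 6)*(r - 4)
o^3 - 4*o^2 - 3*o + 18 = (o - 3)^2*(o + 2)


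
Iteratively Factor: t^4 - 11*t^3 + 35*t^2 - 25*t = (t - 5)*(t^3 - 6*t^2 + 5*t) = t*(t - 5)*(t^2 - 6*t + 5) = t*(t - 5)*(t - 1)*(t - 5)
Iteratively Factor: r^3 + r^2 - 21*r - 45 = (r - 5)*(r^2 + 6*r + 9) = (r - 5)*(r + 3)*(r + 3)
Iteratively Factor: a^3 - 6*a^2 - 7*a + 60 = (a - 5)*(a^2 - a - 12) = (a - 5)*(a - 4)*(a + 3)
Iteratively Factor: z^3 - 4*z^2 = (z)*(z^2 - 4*z) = z^2*(z - 4)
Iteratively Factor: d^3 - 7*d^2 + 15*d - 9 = (d - 3)*(d^2 - 4*d + 3) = (d - 3)^2*(d - 1)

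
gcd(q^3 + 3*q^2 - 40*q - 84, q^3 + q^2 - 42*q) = q^2 + q - 42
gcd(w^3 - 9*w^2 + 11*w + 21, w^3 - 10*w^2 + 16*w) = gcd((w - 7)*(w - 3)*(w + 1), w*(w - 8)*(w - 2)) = 1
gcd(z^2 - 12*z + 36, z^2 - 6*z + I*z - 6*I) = z - 6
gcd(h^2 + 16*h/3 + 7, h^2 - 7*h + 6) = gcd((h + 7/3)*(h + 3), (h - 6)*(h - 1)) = 1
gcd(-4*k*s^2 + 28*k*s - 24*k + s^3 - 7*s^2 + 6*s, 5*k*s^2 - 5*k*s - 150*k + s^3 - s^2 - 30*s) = s - 6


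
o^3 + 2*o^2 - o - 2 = (o - 1)*(o + 1)*(o + 2)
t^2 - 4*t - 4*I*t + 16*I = (t - 4)*(t - 4*I)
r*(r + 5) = r^2 + 5*r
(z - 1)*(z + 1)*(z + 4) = z^3 + 4*z^2 - z - 4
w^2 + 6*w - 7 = (w - 1)*(w + 7)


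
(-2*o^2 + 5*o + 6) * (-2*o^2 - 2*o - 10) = 4*o^4 - 6*o^3 - 2*o^2 - 62*o - 60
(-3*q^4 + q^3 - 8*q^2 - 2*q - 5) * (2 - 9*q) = 27*q^5 - 15*q^4 + 74*q^3 + 2*q^2 + 41*q - 10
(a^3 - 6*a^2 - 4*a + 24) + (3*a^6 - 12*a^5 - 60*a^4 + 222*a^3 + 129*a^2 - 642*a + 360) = 3*a^6 - 12*a^5 - 60*a^4 + 223*a^3 + 123*a^2 - 646*a + 384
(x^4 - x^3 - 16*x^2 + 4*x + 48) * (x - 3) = x^5 - 4*x^4 - 13*x^3 + 52*x^2 + 36*x - 144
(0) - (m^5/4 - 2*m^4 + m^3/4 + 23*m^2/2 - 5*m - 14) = -m^5/4 + 2*m^4 - m^3/4 - 23*m^2/2 + 5*m + 14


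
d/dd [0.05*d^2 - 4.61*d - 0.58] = 0.1*d - 4.61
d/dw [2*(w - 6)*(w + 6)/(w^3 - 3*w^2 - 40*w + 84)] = 2*(-w^2 + 12*w - 40)/(w^4 - 18*w^3 + 109*w^2 - 252*w + 196)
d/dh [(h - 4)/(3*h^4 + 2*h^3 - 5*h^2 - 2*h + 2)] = (-9*h^4 + 44*h^3 + 29*h^2 - 40*h - 6)/(9*h^8 + 12*h^7 - 26*h^6 - 32*h^5 + 29*h^4 + 28*h^3 - 16*h^2 - 8*h + 4)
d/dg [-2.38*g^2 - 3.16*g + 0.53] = -4.76*g - 3.16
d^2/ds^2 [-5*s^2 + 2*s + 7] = -10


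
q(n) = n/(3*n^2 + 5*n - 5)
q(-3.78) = -0.20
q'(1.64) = -0.10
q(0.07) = -0.02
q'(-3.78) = -0.13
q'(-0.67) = -0.13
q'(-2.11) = -3.81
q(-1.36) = 0.22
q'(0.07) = -0.23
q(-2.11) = 0.96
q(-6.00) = -0.08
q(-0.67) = 0.10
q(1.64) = 0.15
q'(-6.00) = -0.02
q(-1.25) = 0.19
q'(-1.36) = -0.27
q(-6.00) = -0.08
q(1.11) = 0.26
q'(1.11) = -0.48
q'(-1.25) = -0.22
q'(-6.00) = -0.02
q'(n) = n*(-6*n - 5)/(3*n^2 + 5*n - 5)^2 + 1/(3*n^2 + 5*n - 5) = (3*n^2 - n*(6*n + 5) + 5*n - 5)/(3*n^2 + 5*n - 5)^2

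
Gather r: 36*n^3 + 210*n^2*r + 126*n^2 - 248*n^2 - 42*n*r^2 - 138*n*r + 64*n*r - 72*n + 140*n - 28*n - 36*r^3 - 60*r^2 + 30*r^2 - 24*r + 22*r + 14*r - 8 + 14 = 36*n^3 - 122*n^2 + 40*n - 36*r^3 + r^2*(-42*n - 30) + r*(210*n^2 - 74*n + 12) + 6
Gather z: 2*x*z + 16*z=z*(2*x + 16)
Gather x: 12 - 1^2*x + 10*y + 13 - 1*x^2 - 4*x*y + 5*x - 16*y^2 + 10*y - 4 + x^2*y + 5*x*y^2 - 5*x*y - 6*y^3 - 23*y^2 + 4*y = x^2*(y - 1) + x*(5*y^2 - 9*y + 4) - 6*y^3 - 39*y^2 + 24*y + 21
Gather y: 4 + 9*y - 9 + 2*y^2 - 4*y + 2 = 2*y^2 + 5*y - 3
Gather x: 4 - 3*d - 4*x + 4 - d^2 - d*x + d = -d^2 - 2*d + x*(-d - 4) + 8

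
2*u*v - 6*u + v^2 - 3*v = (2*u + v)*(v - 3)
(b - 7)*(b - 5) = b^2 - 12*b + 35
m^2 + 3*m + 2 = (m + 1)*(m + 2)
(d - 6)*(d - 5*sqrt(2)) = d^2 - 5*sqrt(2)*d - 6*d + 30*sqrt(2)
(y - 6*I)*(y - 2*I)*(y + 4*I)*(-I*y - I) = -I*y^4 - 4*y^3 - I*y^3 - 4*y^2 - 20*I*y^2 - 48*y - 20*I*y - 48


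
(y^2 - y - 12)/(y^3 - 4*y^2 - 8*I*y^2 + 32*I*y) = (y + 3)/(y*(y - 8*I))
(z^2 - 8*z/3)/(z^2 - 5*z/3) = (3*z - 8)/(3*z - 5)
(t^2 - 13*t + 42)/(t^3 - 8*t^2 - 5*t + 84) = (t - 6)/(t^2 - t - 12)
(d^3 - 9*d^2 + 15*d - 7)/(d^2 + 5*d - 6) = (d^2 - 8*d + 7)/(d + 6)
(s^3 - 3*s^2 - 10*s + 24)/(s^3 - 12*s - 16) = (s^2 + s - 6)/(s^2 + 4*s + 4)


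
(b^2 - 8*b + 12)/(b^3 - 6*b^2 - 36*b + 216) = (b - 2)/(b^2 - 36)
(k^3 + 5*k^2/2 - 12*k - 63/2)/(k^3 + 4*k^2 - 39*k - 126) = (k^2 - k/2 - 21/2)/(k^2 + k - 42)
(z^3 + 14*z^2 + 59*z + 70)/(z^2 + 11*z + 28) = (z^2 + 7*z + 10)/(z + 4)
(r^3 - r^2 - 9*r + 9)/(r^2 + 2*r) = (r^3 - r^2 - 9*r + 9)/(r*(r + 2))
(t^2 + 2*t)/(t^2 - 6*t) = (t + 2)/(t - 6)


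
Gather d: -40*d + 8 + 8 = 16 - 40*d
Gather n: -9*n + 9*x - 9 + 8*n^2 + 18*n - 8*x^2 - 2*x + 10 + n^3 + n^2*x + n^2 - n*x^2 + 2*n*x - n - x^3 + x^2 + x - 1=n^3 + n^2*(x + 9) + n*(-x^2 + 2*x + 8) - x^3 - 7*x^2 + 8*x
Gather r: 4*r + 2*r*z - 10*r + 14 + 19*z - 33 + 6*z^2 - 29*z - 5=r*(2*z - 6) + 6*z^2 - 10*z - 24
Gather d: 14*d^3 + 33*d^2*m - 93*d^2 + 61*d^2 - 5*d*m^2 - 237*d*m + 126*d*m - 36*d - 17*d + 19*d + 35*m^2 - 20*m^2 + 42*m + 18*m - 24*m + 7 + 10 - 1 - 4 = 14*d^3 + d^2*(33*m - 32) + d*(-5*m^2 - 111*m - 34) + 15*m^2 + 36*m + 12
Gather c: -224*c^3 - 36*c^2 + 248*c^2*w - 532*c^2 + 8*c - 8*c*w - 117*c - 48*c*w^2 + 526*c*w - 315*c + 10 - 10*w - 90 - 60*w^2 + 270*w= -224*c^3 + c^2*(248*w - 568) + c*(-48*w^2 + 518*w - 424) - 60*w^2 + 260*w - 80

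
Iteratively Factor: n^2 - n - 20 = (n - 5)*(n + 4)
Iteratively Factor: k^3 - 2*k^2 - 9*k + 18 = (k - 2)*(k^2 - 9) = (k - 2)*(k + 3)*(k - 3)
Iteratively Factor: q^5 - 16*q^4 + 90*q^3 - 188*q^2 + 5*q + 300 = (q - 5)*(q^4 - 11*q^3 + 35*q^2 - 13*q - 60) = (q - 5)*(q - 3)*(q^3 - 8*q^2 + 11*q + 20) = (q - 5)*(q - 4)*(q - 3)*(q^2 - 4*q - 5) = (q - 5)^2*(q - 4)*(q - 3)*(q + 1)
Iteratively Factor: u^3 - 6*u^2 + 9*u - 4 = (u - 1)*(u^2 - 5*u + 4) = (u - 4)*(u - 1)*(u - 1)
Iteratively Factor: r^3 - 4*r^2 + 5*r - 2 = (r - 1)*(r^2 - 3*r + 2) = (r - 1)^2*(r - 2)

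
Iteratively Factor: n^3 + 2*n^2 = (n + 2)*(n^2) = n*(n + 2)*(n)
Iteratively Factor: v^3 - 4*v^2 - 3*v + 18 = (v - 3)*(v^2 - v - 6) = (v - 3)^2*(v + 2)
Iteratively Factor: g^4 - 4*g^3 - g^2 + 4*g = (g)*(g^3 - 4*g^2 - g + 4) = g*(g - 1)*(g^2 - 3*g - 4) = g*(g - 4)*(g - 1)*(g + 1)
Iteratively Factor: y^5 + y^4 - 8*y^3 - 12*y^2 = (y)*(y^4 + y^3 - 8*y^2 - 12*y) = y*(y + 2)*(y^3 - y^2 - 6*y) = y*(y - 3)*(y + 2)*(y^2 + 2*y) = y^2*(y - 3)*(y + 2)*(y + 2)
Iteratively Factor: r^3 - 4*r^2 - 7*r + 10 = (r + 2)*(r^2 - 6*r + 5) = (r - 5)*(r + 2)*(r - 1)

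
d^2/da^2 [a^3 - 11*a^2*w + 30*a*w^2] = 6*a - 22*w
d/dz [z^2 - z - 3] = 2*z - 1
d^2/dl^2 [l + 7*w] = 0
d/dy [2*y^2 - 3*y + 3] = 4*y - 3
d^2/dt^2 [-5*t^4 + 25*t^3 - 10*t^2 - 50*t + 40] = -60*t^2 + 150*t - 20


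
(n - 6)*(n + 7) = n^2 + n - 42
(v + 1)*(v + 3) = v^2 + 4*v + 3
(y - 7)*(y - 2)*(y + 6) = y^3 - 3*y^2 - 40*y + 84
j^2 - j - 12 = (j - 4)*(j + 3)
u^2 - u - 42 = (u - 7)*(u + 6)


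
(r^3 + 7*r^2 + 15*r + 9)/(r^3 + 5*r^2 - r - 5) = (r^2 + 6*r + 9)/(r^2 + 4*r - 5)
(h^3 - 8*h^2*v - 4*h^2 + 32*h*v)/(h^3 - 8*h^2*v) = (h - 4)/h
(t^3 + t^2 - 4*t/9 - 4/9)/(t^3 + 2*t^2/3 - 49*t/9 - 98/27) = 3*(3*t^2 + t - 2)/(9*t^2 - 49)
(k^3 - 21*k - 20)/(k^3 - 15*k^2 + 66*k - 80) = (k^2 + 5*k + 4)/(k^2 - 10*k + 16)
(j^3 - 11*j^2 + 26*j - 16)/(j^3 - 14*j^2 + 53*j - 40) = (j - 2)/(j - 5)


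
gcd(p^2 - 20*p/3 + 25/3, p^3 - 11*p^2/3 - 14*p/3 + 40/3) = p - 5/3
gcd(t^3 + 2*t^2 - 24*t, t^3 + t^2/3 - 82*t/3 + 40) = t^2 + 2*t - 24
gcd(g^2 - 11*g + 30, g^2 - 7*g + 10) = g - 5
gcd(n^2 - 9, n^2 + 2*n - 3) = n + 3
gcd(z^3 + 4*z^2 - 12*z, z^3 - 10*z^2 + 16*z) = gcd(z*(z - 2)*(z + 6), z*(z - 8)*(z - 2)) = z^2 - 2*z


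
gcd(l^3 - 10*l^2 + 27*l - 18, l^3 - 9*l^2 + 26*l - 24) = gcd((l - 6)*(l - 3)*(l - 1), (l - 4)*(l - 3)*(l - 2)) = l - 3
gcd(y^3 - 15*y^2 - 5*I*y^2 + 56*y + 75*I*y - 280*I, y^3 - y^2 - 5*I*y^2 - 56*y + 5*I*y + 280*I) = y^2 + y*(-8 - 5*I) + 40*I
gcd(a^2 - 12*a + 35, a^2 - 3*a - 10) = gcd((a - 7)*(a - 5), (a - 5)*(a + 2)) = a - 5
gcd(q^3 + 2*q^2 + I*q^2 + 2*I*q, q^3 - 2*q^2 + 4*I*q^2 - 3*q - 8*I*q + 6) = q + I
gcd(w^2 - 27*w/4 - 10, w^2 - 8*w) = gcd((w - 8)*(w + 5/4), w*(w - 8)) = w - 8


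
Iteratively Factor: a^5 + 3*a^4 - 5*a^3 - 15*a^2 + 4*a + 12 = (a + 2)*(a^4 + a^3 - 7*a^2 - a + 6) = (a + 1)*(a + 2)*(a^3 - 7*a + 6) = (a + 1)*(a + 2)*(a + 3)*(a^2 - 3*a + 2) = (a - 1)*(a + 1)*(a + 2)*(a + 3)*(a - 2)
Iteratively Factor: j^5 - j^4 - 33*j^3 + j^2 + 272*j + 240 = (j - 5)*(j^4 + 4*j^3 - 13*j^2 - 64*j - 48) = (j - 5)*(j + 4)*(j^3 - 13*j - 12) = (j - 5)*(j - 4)*(j + 4)*(j^2 + 4*j + 3) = (j - 5)*(j - 4)*(j + 1)*(j + 4)*(j + 3)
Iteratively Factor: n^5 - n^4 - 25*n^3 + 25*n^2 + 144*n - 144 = (n - 3)*(n^4 + 2*n^3 - 19*n^2 - 32*n + 48) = (n - 3)*(n - 1)*(n^3 + 3*n^2 - 16*n - 48) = (n - 3)*(n - 1)*(n + 3)*(n^2 - 16) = (n - 4)*(n - 3)*(n - 1)*(n + 3)*(n + 4)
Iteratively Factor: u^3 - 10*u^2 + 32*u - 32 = (u - 4)*(u^2 - 6*u + 8) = (u - 4)*(u - 2)*(u - 4)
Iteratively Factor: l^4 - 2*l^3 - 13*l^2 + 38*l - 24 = (l - 2)*(l^3 - 13*l + 12) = (l - 2)*(l + 4)*(l^2 - 4*l + 3) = (l - 3)*(l - 2)*(l + 4)*(l - 1)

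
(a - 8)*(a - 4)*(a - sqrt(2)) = a^3 - 12*a^2 - sqrt(2)*a^2 + 12*sqrt(2)*a + 32*a - 32*sqrt(2)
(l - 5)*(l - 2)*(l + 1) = l^3 - 6*l^2 + 3*l + 10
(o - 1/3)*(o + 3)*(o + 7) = o^3 + 29*o^2/3 + 53*o/3 - 7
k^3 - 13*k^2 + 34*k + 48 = (k - 8)*(k - 6)*(k + 1)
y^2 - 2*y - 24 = (y - 6)*(y + 4)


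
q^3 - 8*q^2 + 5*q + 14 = (q - 7)*(q - 2)*(q + 1)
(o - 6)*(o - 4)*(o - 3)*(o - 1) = o^4 - 14*o^3 + 67*o^2 - 126*o + 72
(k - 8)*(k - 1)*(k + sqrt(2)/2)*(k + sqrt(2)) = k^4 - 9*k^3 + 3*sqrt(2)*k^3/2 - 27*sqrt(2)*k^2/2 + 9*k^2 - 9*k + 12*sqrt(2)*k + 8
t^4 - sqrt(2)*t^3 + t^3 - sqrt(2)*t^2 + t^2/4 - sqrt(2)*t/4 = t*(t + 1/2)^2*(t - sqrt(2))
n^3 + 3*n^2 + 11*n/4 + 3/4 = (n + 1/2)*(n + 1)*(n + 3/2)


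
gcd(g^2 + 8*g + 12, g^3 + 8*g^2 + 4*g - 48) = g + 6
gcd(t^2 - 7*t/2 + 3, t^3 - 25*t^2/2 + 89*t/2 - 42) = t - 3/2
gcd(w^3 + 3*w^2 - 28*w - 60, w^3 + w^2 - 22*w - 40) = w^2 - 3*w - 10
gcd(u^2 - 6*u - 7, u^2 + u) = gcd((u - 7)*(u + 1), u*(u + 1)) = u + 1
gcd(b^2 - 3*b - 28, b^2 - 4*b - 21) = b - 7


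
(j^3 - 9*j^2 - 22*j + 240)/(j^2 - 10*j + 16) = (j^2 - j - 30)/(j - 2)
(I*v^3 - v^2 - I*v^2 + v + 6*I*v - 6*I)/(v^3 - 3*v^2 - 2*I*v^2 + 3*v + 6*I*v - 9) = (I*v^3 - v^2*(1 + I) + v*(1 + 6*I) - 6*I)/(v^3 - v^2*(3 + 2*I) + 3*v*(1 + 2*I) - 9)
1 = 1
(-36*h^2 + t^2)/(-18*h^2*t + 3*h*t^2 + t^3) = (-6*h + t)/(t*(-3*h + t))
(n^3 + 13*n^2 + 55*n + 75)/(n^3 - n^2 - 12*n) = (n^2 + 10*n + 25)/(n*(n - 4))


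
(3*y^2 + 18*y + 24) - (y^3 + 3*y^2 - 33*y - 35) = -y^3 + 51*y + 59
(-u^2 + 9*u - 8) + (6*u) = -u^2 + 15*u - 8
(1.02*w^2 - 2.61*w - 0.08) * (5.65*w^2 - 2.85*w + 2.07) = 5.763*w^4 - 17.6535*w^3 + 9.0979*w^2 - 5.1747*w - 0.1656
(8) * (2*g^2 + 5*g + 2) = 16*g^2 + 40*g + 16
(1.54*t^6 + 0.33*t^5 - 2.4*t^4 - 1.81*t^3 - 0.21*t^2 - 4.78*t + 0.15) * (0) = 0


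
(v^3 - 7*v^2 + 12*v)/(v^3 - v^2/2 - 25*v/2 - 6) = 2*v*(v - 3)/(2*v^2 + 7*v + 3)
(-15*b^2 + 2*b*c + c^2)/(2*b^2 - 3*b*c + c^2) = (-15*b^2 + 2*b*c + c^2)/(2*b^2 - 3*b*c + c^2)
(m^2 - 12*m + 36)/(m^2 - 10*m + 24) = (m - 6)/(m - 4)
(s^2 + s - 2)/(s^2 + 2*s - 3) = (s + 2)/(s + 3)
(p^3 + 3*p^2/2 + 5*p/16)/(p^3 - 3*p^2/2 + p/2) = (16*p^2 + 24*p + 5)/(8*(2*p^2 - 3*p + 1))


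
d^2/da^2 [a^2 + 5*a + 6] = 2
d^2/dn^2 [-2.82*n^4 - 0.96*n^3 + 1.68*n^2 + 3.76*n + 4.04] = -33.84*n^2 - 5.76*n + 3.36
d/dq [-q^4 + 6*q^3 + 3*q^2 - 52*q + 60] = -4*q^3 + 18*q^2 + 6*q - 52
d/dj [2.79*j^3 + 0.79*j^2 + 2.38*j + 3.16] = 8.37*j^2 + 1.58*j + 2.38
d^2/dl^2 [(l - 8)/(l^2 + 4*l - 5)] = 2*((4 - 3*l)*(l^2 + 4*l - 5) + 4*(l - 8)*(l + 2)^2)/(l^2 + 4*l - 5)^3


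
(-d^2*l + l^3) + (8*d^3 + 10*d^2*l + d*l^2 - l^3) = 8*d^3 + 9*d^2*l + d*l^2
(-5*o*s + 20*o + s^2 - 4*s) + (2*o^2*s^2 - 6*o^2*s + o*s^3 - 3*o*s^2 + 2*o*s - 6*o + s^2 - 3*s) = 2*o^2*s^2 - 6*o^2*s + o*s^3 - 3*o*s^2 - 3*o*s + 14*o + 2*s^2 - 7*s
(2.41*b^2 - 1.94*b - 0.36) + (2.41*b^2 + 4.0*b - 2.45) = 4.82*b^2 + 2.06*b - 2.81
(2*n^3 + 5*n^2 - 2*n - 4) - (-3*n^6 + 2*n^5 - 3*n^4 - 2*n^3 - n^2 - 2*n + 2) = 3*n^6 - 2*n^5 + 3*n^4 + 4*n^3 + 6*n^2 - 6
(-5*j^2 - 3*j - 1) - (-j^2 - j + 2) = -4*j^2 - 2*j - 3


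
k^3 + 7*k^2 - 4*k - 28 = (k - 2)*(k + 2)*(k + 7)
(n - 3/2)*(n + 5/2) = n^2 + n - 15/4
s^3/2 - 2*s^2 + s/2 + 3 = (s/2 + 1/2)*(s - 3)*(s - 2)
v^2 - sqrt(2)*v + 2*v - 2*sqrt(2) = (v + 2)*(v - sqrt(2))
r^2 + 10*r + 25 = (r + 5)^2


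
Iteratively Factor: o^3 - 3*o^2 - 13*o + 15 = (o - 5)*(o^2 + 2*o - 3) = (o - 5)*(o - 1)*(o + 3)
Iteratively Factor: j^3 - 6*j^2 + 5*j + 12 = (j - 4)*(j^2 - 2*j - 3) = (j - 4)*(j + 1)*(j - 3)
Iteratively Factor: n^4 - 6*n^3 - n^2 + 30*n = (n + 2)*(n^3 - 8*n^2 + 15*n) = (n - 3)*(n + 2)*(n^2 - 5*n) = (n - 5)*(n - 3)*(n + 2)*(n)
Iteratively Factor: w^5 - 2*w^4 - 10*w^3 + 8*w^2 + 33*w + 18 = (w + 1)*(w^4 - 3*w^3 - 7*w^2 + 15*w + 18) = (w + 1)*(w + 2)*(w^3 - 5*w^2 + 3*w + 9) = (w - 3)*(w + 1)*(w + 2)*(w^2 - 2*w - 3) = (w - 3)*(w + 1)^2*(w + 2)*(w - 3)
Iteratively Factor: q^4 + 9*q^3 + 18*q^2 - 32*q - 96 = (q + 3)*(q^3 + 6*q^2 - 32) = (q + 3)*(q + 4)*(q^2 + 2*q - 8) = (q + 3)*(q + 4)^2*(q - 2)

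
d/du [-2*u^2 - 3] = -4*u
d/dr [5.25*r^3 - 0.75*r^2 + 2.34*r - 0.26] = 15.75*r^2 - 1.5*r + 2.34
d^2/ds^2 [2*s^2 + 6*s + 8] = 4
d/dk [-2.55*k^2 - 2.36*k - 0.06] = -5.1*k - 2.36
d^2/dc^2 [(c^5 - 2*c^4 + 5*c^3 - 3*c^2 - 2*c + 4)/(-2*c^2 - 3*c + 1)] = 2*(-12*c^7 - 40*c^6 + 87*c^4 - 123*c^3 + 27*c^2 - 75*c - 35)/(8*c^6 + 36*c^5 + 42*c^4 - 9*c^3 - 21*c^2 + 9*c - 1)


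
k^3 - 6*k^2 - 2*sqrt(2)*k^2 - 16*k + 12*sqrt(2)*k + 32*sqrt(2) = (k - 8)*(k + 2)*(k - 2*sqrt(2))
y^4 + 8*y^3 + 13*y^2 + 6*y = y*(y + 1)^2*(y + 6)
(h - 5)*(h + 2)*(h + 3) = h^3 - 19*h - 30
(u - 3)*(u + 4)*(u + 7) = u^3 + 8*u^2 - 5*u - 84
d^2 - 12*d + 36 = (d - 6)^2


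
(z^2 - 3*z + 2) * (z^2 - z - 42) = z^4 - 4*z^3 - 37*z^2 + 124*z - 84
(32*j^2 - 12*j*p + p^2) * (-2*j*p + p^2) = -64*j^3*p + 56*j^2*p^2 - 14*j*p^3 + p^4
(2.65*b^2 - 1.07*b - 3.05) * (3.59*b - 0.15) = 9.5135*b^3 - 4.2388*b^2 - 10.789*b + 0.4575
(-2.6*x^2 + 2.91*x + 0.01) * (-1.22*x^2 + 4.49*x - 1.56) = 3.172*x^4 - 15.2242*x^3 + 17.1097*x^2 - 4.4947*x - 0.0156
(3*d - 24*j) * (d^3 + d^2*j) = 3*d^4 - 21*d^3*j - 24*d^2*j^2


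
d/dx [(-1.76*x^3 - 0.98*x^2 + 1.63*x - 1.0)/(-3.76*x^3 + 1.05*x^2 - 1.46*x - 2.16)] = (-5.5328*x^4 + 17.3968*x^3 - 0.155899999999999*x^2 + 6.3336*x - 4.9808)/(14.1376*x^6 - 7.896*x^5 + 12.0817*x^4 + 13.1772*x^3 - 2.4044*x^2 + 6.3072*x + 4.6656)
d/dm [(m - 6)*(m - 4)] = 2*m - 10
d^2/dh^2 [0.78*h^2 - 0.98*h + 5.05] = 1.56000000000000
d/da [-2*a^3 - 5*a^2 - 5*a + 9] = -6*a^2 - 10*a - 5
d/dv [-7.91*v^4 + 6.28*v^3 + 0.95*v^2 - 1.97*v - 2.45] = -31.64*v^3 + 18.84*v^2 + 1.9*v - 1.97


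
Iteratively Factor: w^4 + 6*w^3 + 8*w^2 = (w)*(w^3 + 6*w^2 + 8*w) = w*(w + 4)*(w^2 + 2*w) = w^2*(w + 4)*(w + 2)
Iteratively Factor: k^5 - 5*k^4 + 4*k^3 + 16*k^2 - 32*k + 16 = (k + 2)*(k^4 - 7*k^3 + 18*k^2 - 20*k + 8) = (k - 2)*(k + 2)*(k^3 - 5*k^2 + 8*k - 4) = (k - 2)*(k - 1)*(k + 2)*(k^2 - 4*k + 4) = (k - 2)^2*(k - 1)*(k + 2)*(k - 2)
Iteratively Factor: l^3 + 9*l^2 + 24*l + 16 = (l + 1)*(l^2 + 8*l + 16) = (l + 1)*(l + 4)*(l + 4)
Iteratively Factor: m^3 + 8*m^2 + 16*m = (m + 4)*(m^2 + 4*m) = m*(m + 4)*(m + 4)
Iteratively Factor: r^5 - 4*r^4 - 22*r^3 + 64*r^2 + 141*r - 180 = (r - 4)*(r^4 - 22*r^2 - 24*r + 45) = (r - 4)*(r - 1)*(r^3 + r^2 - 21*r - 45) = (r - 5)*(r - 4)*(r - 1)*(r^2 + 6*r + 9) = (r - 5)*(r - 4)*(r - 1)*(r + 3)*(r + 3)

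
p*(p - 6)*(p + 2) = p^3 - 4*p^2 - 12*p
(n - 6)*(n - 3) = n^2 - 9*n + 18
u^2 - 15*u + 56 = (u - 8)*(u - 7)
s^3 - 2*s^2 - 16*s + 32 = (s - 4)*(s - 2)*(s + 4)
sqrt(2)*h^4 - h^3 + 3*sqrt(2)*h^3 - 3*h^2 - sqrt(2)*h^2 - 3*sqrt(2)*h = h*(h + 3)*(h - sqrt(2))*(sqrt(2)*h + 1)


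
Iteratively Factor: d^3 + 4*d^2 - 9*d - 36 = (d + 3)*(d^2 + d - 12) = (d - 3)*(d + 3)*(d + 4)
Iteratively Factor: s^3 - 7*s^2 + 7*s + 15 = (s - 3)*(s^2 - 4*s - 5) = (s - 3)*(s + 1)*(s - 5)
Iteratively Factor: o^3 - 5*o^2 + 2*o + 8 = (o - 2)*(o^2 - 3*o - 4) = (o - 4)*(o - 2)*(o + 1)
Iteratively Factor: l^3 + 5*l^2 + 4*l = (l + 1)*(l^2 + 4*l) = l*(l + 1)*(l + 4)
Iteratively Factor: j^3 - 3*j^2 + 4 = (j + 1)*(j^2 - 4*j + 4) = (j - 2)*(j + 1)*(j - 2)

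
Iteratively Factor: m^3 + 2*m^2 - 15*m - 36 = (m - 4)*(m^2 + 6*m + 9) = (m - 4)*(m + 3)*(m + 3)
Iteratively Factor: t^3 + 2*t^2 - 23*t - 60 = (t + 3)*(t^2 - t - 20) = (t - 5)*(t + 3)*(t + 4)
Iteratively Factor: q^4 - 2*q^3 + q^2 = (q - 1)*(q^3 - q^2) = q*(q - 1)*(q^2 - q) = q*(q - 1)^2*(q)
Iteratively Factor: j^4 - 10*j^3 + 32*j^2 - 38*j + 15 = (j - 1)*(j^3 - 9*j^2 + 23*j - 15) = (j - 3)*(j - 1)*(j^2 - 6*j + 5) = (j - 3)*(j - 1)^2*(j - 5)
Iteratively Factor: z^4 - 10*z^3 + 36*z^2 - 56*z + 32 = (z - 2)*(z^3 - 8*z^2 + 20*z - 16) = (z - 2)^2*(z^2 - 6*z + 8) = (z - 4)*(z - 2)^2*(z - 2)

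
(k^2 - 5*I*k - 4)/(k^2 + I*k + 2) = (k - 4*I)/(k + 2*I)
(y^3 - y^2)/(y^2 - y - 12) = y^2*(1 - y)/(-y^2 + y + 12)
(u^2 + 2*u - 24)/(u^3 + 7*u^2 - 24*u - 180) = (u - 4)/(u^2 + u - 30)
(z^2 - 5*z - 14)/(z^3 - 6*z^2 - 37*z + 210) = (z + 2)/(z^2 + z - 30)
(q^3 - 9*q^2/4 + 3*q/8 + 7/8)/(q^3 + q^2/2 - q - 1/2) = (q - 7/4)/(q + 1)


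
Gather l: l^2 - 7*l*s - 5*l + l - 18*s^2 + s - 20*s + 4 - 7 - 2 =l^2 + l*(-7*s - 4) - 18*s^2 - 19*s - 5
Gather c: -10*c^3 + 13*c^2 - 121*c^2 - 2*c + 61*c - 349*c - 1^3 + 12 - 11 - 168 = -10*c^3 - 108*c^2 - 290*c - 168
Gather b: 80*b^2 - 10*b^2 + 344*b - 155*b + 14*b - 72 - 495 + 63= 70*b^2 + 203*b - 504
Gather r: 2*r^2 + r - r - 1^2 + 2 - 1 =2*r^2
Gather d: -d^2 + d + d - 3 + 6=-d^2 + 2*d + 3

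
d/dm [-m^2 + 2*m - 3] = 2 - 2*m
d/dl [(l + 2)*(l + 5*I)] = 2*l + 2 + 5*I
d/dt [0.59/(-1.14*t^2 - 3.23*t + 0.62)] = (1.3452*t + 1.9057)/(1.14*t^2 + 3.23*t - 0.62)^2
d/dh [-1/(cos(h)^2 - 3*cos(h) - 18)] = (3 - 2*cos(h))*sin(h)/(sin(h)^2 + 3*cos(h) + 17)^2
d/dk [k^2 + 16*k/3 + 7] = 2*k + 16/3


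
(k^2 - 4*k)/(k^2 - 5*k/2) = 2*(k - 4)/(2*k - 5)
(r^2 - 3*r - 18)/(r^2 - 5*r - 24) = (r - 6)/(r - 8)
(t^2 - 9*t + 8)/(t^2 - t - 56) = (t - 1)/(t + 7)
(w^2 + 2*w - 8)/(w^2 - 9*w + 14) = (w + 4)/(w - 7)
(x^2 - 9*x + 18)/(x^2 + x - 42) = (x - 3)/(x + 7)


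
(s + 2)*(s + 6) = s^2 + 8*s + 12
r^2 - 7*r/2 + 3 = (r - 2)*(r - 3/2)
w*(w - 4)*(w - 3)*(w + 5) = w^4 - 2*w^3 - 23*w^2 + 60*w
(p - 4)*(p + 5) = p^2 + p - 20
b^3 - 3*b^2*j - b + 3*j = (b - 1)*(b + 1)*(b - 3*j)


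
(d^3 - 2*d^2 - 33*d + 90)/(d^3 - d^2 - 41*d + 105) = (d + 6)/(d + 7)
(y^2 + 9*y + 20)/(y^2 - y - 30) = (y + 4)/(y - 6)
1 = 1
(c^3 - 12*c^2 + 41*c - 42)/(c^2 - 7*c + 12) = (c^2 - 9*c + 14)/(c - 4)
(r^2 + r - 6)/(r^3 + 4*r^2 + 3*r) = (r - 2)/(r*(r + 1))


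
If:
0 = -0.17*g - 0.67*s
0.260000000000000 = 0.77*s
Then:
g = -1.33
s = 0.34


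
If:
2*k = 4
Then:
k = 2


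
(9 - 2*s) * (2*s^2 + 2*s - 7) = -4*s^3 + 14*s^2 + 32*s - 63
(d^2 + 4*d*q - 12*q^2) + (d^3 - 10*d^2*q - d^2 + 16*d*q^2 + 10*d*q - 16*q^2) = d^3 - 10*d^2*q + 16*d*q^2 + 14*d*q - 28*q^2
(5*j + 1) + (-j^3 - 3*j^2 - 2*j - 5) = -j^3 - 3*j^2 + 3*j - 4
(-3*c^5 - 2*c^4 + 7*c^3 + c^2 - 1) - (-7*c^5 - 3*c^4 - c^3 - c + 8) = 4*c^5 + c^4 + 8*c^3 + c^2 + c - 9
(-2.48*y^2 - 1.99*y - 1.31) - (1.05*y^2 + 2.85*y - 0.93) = -3.53*y^2 - 4.84*y - 0.38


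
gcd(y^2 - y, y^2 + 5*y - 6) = y - 1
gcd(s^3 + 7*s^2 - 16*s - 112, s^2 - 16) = s^2 - 16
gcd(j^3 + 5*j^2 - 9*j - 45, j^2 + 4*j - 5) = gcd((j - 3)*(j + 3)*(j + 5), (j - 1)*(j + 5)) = j + 5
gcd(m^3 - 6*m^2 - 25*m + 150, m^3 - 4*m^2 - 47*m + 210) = m^2 - 11*m + 30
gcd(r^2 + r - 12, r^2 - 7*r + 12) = r - 3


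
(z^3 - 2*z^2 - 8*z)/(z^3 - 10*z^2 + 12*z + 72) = z*(z - 4)/(z^2 - 12*z + 36)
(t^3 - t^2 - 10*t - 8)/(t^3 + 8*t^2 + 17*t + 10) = (t - 4)/(t + 5)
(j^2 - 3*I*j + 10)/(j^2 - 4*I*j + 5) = (j + 2*I)/(j + I)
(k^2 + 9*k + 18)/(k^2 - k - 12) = (k + 6)/(k - 4)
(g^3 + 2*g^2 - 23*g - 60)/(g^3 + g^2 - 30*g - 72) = (g - 5)/(g - 6)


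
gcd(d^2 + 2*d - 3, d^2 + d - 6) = d + 3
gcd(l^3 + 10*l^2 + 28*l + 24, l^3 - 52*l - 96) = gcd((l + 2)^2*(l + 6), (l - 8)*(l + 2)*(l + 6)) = l^2 + 8*l + 12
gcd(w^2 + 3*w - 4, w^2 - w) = w - 1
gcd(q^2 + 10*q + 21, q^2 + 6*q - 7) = q + 7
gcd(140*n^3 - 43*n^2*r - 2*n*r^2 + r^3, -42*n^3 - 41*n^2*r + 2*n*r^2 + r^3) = 7*n + r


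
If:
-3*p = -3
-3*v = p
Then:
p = 1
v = -1/3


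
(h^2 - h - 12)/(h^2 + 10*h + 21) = (h - 4)/(h + 7)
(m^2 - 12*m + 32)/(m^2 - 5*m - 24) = (m - 4)/(m + 3)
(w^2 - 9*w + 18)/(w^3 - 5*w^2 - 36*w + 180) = (w - 3)/(w^2 + w - 30)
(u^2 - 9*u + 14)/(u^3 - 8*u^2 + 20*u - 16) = (u - 7)/(u^2 - 6*u + 8)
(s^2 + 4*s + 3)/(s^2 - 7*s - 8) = (s + 3)/(s - 8)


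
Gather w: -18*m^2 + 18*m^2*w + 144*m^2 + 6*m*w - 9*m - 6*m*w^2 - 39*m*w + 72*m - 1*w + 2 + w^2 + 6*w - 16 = 126*m^2 + 63*m + w^2*(1 - 6*m) + w*(18*m^2 - 33*m + 5) - 14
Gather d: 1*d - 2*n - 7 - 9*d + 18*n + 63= -8*d + 16*n + 56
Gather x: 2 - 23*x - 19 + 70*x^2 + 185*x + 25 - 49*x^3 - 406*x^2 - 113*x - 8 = -49*x^3 - 336*x^2 + 49*x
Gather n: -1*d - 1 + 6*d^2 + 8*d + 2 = 6*d^2 + 7*d + 1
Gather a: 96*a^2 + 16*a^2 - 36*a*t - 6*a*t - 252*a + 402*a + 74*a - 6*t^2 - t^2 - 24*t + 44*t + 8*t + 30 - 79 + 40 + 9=112*a^2 + a*(224 - 42*t) - 7*t^2 + 28*t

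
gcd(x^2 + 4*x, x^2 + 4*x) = x^2 + 4*x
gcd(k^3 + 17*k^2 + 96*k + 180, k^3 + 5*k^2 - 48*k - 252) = k^2 + 12*k + 36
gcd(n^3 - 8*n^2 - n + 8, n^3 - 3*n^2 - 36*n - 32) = n^2 - 7*n - 8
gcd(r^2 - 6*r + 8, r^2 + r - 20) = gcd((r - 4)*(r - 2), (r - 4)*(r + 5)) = r - 4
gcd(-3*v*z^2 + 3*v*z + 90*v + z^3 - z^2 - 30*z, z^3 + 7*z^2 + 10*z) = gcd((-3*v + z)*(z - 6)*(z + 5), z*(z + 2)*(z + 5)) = z + 5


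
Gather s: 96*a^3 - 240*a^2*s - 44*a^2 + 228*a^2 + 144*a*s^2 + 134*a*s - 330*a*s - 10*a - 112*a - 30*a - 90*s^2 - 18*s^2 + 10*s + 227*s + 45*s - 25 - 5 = 96*a^3 + 184*a^2 - 152*a + s^2*(144*a - 108) + s*(-240*a^2 - 196*a + 282) - 30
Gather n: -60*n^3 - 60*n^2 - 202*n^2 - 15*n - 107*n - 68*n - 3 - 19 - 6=-60*n^3 - 262*n^2 - 190*n - 28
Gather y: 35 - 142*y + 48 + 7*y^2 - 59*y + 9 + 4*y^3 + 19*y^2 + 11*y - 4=4*y^3 + 26*y^2 - 190*y + 88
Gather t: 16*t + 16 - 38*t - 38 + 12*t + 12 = -10*t - 10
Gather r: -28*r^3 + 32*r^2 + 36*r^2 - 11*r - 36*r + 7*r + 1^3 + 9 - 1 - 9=-28*r^3 + 68*r^2 - 40*r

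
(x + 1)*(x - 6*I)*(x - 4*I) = x^3 + x^2 - 10*I*x^2 - 24*x - 10*I*x - 24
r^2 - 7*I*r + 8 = (r - 8*I)*(r + I)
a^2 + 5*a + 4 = (a + 1)*(a + 4)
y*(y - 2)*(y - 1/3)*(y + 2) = y^4 - y^3/3 - 4*y^2 + 4*y/3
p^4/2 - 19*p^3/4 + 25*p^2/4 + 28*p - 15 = (p/2 + 1)*(p - 6)*(p - 5)*(p - 1/2)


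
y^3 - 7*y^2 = y^2*(y - 7)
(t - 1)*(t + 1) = t^2 - 1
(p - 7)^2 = p^2 - 14*p + 49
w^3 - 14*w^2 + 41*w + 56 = (w - 8)*(w - 7)*(w + 1)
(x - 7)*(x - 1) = x^2 - 8*x + 7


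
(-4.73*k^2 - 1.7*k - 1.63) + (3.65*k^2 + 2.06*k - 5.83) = -1.08*k^2 + 0.36*k - 7.46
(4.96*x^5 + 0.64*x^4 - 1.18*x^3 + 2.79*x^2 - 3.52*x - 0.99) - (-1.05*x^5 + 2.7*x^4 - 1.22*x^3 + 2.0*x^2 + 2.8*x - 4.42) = 6.01*x^5 - 2.06*x^4 + 0.04*x^3 + 0.79*x^2 - 6.32*x + 3.43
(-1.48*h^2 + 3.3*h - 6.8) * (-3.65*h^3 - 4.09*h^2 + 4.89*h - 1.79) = 5.402*h^5 - 5.9918*h^4 + 4.0858*h^3 + 46.5982*h^2 - 39.159*h + 12.172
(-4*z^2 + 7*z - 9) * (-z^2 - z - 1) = 4*z^4 - 3*z^3 + 6*z^2 + 2*z + 9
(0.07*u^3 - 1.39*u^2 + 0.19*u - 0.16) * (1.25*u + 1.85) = 0.0875*u^4 - 1.608*u^3 - 2.334*u^2 + 0.1515*u - 0.296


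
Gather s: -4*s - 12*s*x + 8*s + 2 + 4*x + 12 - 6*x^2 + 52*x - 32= s*(4 - 12*x) - 6*x^2 + 56*x - 18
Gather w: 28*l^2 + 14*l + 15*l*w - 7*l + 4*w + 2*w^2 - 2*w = 28*l^2 + 7*l + 2*w^2 + w*(15*l + 2)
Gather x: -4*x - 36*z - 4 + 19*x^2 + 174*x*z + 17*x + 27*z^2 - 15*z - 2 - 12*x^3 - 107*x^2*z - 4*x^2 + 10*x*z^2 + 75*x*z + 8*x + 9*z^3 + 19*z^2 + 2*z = -12*x^3 + x^2*(15 - 107*z) + x*(10*z^2 + 249*z + 21) + 9*z^3 + 46*z^2 - 49*z - 6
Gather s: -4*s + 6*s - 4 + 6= 2*s + 2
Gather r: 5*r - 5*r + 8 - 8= 0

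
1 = 1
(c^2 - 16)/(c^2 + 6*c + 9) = (c^2 - 16)/(c^2 + 6*c + 9)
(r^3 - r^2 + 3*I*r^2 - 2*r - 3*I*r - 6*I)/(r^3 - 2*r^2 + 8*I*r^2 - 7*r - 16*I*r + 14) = (r^2 + r*(1 + 3*I) + 3*I)/(r^2 + 8*I*r - 7)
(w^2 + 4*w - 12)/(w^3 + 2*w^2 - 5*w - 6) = (w + 6)/(w^2 + 4*w + 3)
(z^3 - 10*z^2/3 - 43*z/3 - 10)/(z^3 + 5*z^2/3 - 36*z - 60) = (z + 1)/(z + 6)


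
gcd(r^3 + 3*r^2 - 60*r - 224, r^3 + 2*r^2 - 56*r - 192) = r^2 - 4*r - 32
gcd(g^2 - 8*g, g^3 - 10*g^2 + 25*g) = g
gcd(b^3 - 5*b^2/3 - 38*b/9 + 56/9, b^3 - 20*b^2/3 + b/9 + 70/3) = b - 7/3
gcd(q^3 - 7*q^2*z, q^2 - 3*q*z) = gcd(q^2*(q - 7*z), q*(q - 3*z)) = q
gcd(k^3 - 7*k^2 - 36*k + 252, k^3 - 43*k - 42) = k^2 - k - 42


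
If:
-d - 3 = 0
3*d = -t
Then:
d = -3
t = 9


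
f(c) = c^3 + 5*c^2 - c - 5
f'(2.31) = 38.11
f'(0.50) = 4.75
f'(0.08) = -0.18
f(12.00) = 2431.00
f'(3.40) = 67.68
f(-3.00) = 16.00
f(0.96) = -0.47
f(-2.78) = 14.94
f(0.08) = -5.05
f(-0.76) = -1.79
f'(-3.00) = -4.00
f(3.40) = 88.70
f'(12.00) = 551.00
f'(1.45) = 19.81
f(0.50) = -4.12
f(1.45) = 7.11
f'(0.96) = 11.36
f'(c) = 3*c^2 + 10*c - 1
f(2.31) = 31.70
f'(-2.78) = -5.61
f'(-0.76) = -6.87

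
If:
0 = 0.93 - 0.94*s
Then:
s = 0.99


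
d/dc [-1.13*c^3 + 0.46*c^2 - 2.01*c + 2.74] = -3.39*c^2 + 0.92*c - 2.01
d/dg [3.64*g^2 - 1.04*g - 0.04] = 7.28*g - 1.04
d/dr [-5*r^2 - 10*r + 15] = -10*r - 10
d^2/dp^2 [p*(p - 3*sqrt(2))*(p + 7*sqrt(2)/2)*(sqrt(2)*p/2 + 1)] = 6*sqrt(2)*p^2 + 9*p - 20*sqrt(2)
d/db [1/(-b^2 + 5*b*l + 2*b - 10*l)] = (2*b - 5*l - 2)/(b^2 - 5*b*l - 2*b + 10*l)^2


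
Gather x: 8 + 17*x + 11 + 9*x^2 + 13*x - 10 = 9*x^2 + 30*x + 9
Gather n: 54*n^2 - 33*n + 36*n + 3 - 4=54*n^2 + 3*n - 1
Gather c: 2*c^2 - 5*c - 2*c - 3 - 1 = 2*c^2 - 7*c - 4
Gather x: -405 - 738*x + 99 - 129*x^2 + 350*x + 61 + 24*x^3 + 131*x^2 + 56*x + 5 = 24*x^3 + 2*x^2 - 332*x - 240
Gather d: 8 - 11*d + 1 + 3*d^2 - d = 3*d^2 - 12*d + 9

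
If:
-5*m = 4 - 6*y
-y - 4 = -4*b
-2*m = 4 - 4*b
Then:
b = 9/7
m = 4/7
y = 8/7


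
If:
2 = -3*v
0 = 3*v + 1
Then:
No Solution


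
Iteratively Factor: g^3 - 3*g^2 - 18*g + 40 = (g - 2)*(g^2 - g - 20) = (g - 5)*(g - 2)*(g + 4)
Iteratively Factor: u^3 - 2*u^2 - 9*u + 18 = (u - 3)*(u^2 + u - 6) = (u - 3)*(u - 2)*(u + 3)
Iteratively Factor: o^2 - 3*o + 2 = (o - 1)*(o - 2)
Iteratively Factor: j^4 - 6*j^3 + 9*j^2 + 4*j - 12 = (j + 1)*(j^3 - 7*j^2 + 16*j - 12) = (j - 2)*(j + 1)*(j^2 - 5*j + 6) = (j - 2)^2*(j + 1)*(j - 3)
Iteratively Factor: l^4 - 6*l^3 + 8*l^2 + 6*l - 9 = (l - 3)*(l^3 - 3*l^2 - l + 3) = (l - 3)*(l + 1)*(l^2 - 4*l + 3) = (l - 3)*(l - 1)*(l + 1)*(l - 3)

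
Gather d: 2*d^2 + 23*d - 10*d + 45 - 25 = 2*d^2 + 13*d + 20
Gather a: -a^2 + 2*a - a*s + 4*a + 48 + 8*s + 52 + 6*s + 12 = -a^2 + a*(6 - s) + 14*s + 112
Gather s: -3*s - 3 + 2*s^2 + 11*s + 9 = 2*s^2 + 8*s + 6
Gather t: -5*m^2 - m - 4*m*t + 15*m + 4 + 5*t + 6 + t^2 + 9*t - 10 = -5*m^2 + 14*m + t^2 + t*(14 - 4*m)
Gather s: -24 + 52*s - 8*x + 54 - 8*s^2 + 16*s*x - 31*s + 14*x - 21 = -8*s^2 + s*(16*x + 21) + 6*x + 9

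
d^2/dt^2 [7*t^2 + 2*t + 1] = 14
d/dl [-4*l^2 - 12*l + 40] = -8*l - 12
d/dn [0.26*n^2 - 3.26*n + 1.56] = 0.52*n - 3.26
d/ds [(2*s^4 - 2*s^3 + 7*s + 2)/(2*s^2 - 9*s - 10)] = 2*(4*s^5 - 29*s^4 - 22*s^3 + 23*s^2 - 4*s - 26)/(4*s^4 - 36*s^3 + 41*s^2 + 180*s + 100)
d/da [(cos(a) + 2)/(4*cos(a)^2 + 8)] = (cos(a)^2 + 4*cos(a) - 2)*sin(a)/(4*(cos(a)^2 + 2)^2)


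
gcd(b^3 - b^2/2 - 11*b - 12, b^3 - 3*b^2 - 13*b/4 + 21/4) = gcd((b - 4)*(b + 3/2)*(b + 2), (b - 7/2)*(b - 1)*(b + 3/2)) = b + 3/2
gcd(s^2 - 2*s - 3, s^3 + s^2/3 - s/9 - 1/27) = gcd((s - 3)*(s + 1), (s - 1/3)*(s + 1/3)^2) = 1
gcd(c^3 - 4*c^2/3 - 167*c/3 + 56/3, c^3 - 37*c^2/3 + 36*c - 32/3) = c^2 - 25*c/3 + 8/3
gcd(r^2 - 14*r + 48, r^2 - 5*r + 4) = 1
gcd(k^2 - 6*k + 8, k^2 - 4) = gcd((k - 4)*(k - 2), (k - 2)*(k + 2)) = k - 2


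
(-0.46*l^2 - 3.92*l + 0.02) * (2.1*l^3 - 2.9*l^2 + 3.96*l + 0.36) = -0.966*l^5 - 6.898*l^4 + 9.5884*l^3 - 15.7468*l^2 - 1.332*l + 0.0072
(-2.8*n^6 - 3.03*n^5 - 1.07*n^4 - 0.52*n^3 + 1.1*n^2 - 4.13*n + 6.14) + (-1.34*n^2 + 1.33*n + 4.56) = -2.8*n^6 - 3.03*n^5 - 1.07*n^4 - 0.52*n^3 - 0.24*n^2 - 2.8*n + 10.7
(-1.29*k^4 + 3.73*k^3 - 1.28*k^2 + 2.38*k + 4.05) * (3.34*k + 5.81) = -4.3086*k^5 + 4.9633*k^4 + 17.3961*k^3 + 0.5124*k^2 + 27.3548*k + 23.5305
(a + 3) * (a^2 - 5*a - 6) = a^3 - 2*a^2 - 21*a - 18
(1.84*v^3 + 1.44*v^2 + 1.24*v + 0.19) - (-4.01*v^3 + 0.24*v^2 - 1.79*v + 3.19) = 5.85*v^3 + 1.2*v^2 + 3.03*v - 3.0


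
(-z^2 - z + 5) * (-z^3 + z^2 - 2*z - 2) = z^5 - 4*z^3 + 9*z^2 - 8*z - 10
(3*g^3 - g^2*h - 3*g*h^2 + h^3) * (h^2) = 3*g^3*h^2 - g^2*h^3 - 3*g*h^4 + h^5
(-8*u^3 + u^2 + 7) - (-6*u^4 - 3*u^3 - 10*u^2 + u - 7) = 6*u^4 - 5*u^3 + 11*u^2 - u + 14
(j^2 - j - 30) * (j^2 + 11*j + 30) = j^4 + 10*j^3 - 11*j^2 - 360*j - 900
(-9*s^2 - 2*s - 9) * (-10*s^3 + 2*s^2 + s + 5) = 90*s^5 + 2*s^4 + 77*s^3 - 65*s^2 - 19*s - 45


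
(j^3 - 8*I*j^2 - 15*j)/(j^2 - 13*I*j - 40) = j*(j - 3*I)/(j - 8*I)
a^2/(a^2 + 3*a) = a/(a + 3)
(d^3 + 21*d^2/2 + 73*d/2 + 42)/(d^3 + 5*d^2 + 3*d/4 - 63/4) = 2*(d + 4)/(2*d - 3)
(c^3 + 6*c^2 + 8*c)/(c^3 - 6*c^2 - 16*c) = (c + 4)/(c - 8)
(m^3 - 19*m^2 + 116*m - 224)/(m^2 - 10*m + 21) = (m^2 - 12*m + 32)/(m - 3)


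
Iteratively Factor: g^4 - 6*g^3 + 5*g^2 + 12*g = (g - 3)*(g^3 - 3*g^2 - 4*g) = (g - 4)*(g - 3)*(g^2 + g) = g*(g - 4)*(g - 3)*(g + 1)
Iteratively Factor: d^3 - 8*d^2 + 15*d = (d - 3)*(d^2 - 5*d) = (d - 5)*(d - 3)*(d)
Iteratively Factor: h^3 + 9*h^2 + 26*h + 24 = (h + 3)*(h^2 + 6*h + 8) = (h + 2)*(h + 3)*(h + 4)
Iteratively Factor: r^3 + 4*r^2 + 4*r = (r + 2)*(r^2 + 2*r) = (r + 2)^2*(r)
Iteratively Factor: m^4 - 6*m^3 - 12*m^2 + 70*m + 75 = (m - 5)*(m^3 - m^2 - 17*m - 15) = (m - 5)^2*(m^2 + 4*m + 3) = (m - 5)^2*(m + 1)*(m + 3)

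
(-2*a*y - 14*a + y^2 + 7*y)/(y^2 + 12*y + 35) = (-2*a + y)/(y + 5)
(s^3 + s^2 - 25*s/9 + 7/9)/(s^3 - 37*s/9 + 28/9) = (3*s - 1)/(3*s - 4)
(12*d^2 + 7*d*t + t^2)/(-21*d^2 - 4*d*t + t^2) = (4*d + t)/(-7*d + t)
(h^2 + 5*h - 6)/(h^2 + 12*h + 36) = (h - 1)/(h + 6)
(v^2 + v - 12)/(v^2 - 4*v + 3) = (v + 4)/(v - 1)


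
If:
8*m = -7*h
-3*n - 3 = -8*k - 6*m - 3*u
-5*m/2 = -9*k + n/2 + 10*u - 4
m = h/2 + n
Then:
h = 856*u/265 - 472/265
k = 21*u/265 + 33/265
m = 413/265 - 749*u/265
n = 649/265 - 1177*u/265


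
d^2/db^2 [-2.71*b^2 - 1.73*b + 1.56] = -5.42000000000000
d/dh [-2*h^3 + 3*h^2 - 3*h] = -6*h^2 + 6*h - 3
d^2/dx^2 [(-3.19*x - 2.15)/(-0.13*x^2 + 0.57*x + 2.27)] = ((3.0776 - 2.4882*x)*(-0.13*x^2 + 0.57*x + 2.27) - (0.26*x - 0.57)*(0.52*x - 1.14)*(3.19*x + 2.15))/(-0.13*x^2 + 0.57*x + 2.27)^3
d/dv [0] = 0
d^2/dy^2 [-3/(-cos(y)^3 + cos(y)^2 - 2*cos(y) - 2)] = 3*((11*cos(y) - 8*cos(2*y) + 9*cos(3*y))*(cos(y)^3 - cos(y)^2 + 2*cos(y) + 2)/4 + 2*(3*cos(y)^2 - 2*cos(y) + 2)^2*sin(y)^2)/(cos(y)^3 - cos(y)^2 + 2*cos(y) + 2)^3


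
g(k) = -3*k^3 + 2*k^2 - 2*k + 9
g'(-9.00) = -767.00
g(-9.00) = 2376.00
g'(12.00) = -1250.00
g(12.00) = -4911.00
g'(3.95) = -126.62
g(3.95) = -152.58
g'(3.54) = -100.62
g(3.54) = -106.10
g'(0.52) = -2.35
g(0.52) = 8.08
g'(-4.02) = -163.52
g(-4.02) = 244.26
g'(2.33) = -41.54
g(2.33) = -22.75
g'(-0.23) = -3.40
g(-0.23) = 9.60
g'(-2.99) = -94.42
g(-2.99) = 113.05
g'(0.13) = -1.63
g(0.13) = 8.77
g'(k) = -9*k^2 + 4*k - 2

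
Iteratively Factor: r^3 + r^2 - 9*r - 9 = (r - 3)*(r^2 + 4*r + 3) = (r - 3)*(r + 3)*(r + 1)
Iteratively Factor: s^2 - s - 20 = (s - 5)*(s + 4)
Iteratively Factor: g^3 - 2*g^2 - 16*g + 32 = (g - 4)*(g^2 + 2*g - 8) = (g - 4)*(g - 2)*(g + 4)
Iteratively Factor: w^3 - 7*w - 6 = (w + 1)*(w^2 - w - 6) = (w - 3)*(w + 1)*(w + 2)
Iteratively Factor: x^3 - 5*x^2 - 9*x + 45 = (x - 3)*(x^2 - 2*x - 15) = (x - 5)*(x - 3)*(x + 3)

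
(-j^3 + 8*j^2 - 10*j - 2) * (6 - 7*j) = 7*j^4 - 62*j^3 + 118*j^2 - 46*j - 12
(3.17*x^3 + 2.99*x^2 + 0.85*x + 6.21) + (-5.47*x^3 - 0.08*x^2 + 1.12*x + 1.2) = -2.3*x^3 + 2.91*x^2 + 1.97*x + 7.41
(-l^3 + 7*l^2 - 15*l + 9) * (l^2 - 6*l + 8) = -l^5 + 13*l^4 - 65*l^3 + 155*l^2 - 174*l + 72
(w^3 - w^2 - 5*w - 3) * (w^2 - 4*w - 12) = w^5 - 5*w^4 - 13*w^3 + 29*w^2 + 72*w + 36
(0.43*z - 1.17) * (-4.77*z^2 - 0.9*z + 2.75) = -2.0511*z^3 + 5.1939*z^2 + 2.2355*z - 3.2175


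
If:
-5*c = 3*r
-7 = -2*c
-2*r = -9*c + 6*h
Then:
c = 7/2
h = 259/36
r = -35/6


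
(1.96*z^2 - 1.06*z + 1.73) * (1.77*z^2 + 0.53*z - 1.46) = 3.4692*z^4 - 0.8374*z^3 - 0.3613*z^2 + 2.4645*z - 2.5258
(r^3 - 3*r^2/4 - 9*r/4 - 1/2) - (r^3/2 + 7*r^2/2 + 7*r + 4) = r^3/2 - 17*r^2/4 - 37*r/4 - 9/2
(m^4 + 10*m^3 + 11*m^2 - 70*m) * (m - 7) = m^5 + 3*m^4 - 59*m^3 - 147*m^2 + 490*m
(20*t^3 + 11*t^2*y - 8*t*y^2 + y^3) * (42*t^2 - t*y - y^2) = 840*t^5 + 442*t^4*y - 367*t^3*y^2 + 39*t^2*y^3 + 7*t*y^4 - y^5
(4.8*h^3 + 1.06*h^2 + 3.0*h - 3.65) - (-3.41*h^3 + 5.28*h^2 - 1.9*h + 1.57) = 8.21*h^3 - 4.22*h^2 + 4.9*h - 5.22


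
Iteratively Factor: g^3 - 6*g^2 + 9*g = (g - 3)*(g^2 - 3*g) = (g - 3)^2*(g)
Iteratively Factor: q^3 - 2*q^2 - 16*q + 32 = (q + 4)*(q^2 - 6*q + 8) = (q - 2)*(q + 4)*(q - 4)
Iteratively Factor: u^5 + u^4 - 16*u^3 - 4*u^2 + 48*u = (u - 3)*(u^4 + 4*u^3 - 4*u^2 - 16*u) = (u - 3)*(u - 2)*(u^3 + 6*u^2 + 8*u) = (u - 3)*(u - 2)*(u + 2)*(u^2 + 4*u) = (u - 3)*(u - 2)*(u + 2)*(u + 4)*(u)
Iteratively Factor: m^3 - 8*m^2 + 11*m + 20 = (m + 1)*(m^2 - 9*m + 20) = (m - 5)*(m + 1)*(m - 4)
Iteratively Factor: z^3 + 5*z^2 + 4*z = (z + 1)*(z^2 + 4*z) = (z + 1)*(z + 4)*(z)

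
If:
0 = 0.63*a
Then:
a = 0.00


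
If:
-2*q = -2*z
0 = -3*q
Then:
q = 0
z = 0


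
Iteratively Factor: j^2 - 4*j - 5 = (j + 1)*(j - 5)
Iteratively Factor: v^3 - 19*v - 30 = (v + 2)*(v^2 - 2*v - 15) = (v + 2)*(v + 3)*(v - 5)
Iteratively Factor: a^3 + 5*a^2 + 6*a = (a + 3)*(a^2 + 2*a) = (a + 2)*(a + 3)*(a)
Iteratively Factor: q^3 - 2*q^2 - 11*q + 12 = (q + 3)*(q^2 - 5*q + 4) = (q - 4)*(q + 3)*(q - 1)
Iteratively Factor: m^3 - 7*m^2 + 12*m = (m - 4)*(m^2 - 3*m) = m*(m - 4)*(m - 3)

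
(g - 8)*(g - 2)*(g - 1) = g^3 - 11*g^2 + 26*g - 16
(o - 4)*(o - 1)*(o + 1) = o^3 - 4*o^2 - o + 4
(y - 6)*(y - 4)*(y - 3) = y^3 - 13*y^2 + 54*y - 72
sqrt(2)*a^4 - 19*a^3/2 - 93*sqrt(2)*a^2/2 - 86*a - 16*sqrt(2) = (a - 8*sqrt(2))*(a + sqrt(2))*(a + 2*sqrt(2))*(sqrt(2)*a + 1/2)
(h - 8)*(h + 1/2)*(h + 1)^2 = h^4 - 11*h^3/2 - 18*h^2 - 31*h/2 - 4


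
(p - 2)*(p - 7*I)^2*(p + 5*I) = p^4 - 2*p^3 - 9*I*p^3 + 21*p^2 + 18*I*p^2 - 42*p - 245*I*p + 490*I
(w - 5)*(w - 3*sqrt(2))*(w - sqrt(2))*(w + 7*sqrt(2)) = w^4 - 5*w^3 + 3*sqrt(2)*w^3 - 50*w^2 - 15*sqrt(2)*w^2 + 42*sqrt(2)*w + 250*w - 210*sqrt(2)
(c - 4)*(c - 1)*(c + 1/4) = c^3 - 19*c^2/4 + 11*c/4 + 1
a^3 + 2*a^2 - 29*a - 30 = (a - 5)*(a + 1)*(a + 6)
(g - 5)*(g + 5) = g^2 - 25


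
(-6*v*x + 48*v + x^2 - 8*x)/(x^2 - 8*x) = (-6*v + x)/x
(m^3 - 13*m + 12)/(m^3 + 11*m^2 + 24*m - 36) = (m^2 + m - 12)/(m^2 + 12*m + 36)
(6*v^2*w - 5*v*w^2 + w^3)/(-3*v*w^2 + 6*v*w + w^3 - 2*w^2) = (-2*v + w)/(w - 2)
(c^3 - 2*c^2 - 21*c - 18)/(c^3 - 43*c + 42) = (c^2 + 4*c + 3)/(c^2 + 6*c - 7)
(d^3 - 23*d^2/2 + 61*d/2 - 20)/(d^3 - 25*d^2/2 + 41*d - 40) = (d - 1)/(d - 2)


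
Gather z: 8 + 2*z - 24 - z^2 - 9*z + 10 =-z^2 - 7*z - 6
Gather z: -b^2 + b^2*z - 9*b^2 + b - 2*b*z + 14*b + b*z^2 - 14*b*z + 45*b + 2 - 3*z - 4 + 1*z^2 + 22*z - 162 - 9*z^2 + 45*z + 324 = -10*b^2 + 60*b + z^2*(b - 8) + z*(b^2 - 16*b + 64) + 160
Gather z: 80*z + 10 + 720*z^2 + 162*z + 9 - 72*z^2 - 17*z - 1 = 648*z^2 + 225*z + 18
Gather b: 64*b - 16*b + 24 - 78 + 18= 48*b - 36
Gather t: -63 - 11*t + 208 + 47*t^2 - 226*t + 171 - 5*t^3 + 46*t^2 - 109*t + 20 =-5*t^3 + 93*t^2 - 346*t + 336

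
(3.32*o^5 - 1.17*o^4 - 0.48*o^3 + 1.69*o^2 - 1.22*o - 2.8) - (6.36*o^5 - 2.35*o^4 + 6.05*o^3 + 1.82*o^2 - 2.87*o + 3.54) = -3.04*o^5 + 1.18*o^4 - 6.53*o^3 - 0.13*o^2 + 1.65*o - 6.34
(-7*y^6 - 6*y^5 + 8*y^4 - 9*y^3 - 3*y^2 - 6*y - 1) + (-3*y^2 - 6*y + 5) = -7*y^6 - 6*y^5 + 8*y^4 - 9*y^3 - 6*y^2 - 12*y + 4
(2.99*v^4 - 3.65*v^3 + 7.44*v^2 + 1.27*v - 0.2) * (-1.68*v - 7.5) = -5.0232*v^5 - 16.293*v^4 + 14.8758*v^3 - 57.9336*v^2 - 9.189*v + 1.5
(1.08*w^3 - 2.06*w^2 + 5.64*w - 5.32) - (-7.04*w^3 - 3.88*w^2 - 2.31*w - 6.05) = 8.12*w^3 + 1.82*w^2 + 7.95*w + 0.73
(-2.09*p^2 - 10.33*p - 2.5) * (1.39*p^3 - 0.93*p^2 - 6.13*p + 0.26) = -2.9051*p^5 - 12.415*p^4 + 18.9436*p^3 + 65.1045*p^2 + 12.6392*p - 0.65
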